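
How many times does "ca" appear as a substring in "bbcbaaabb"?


Searching for "ca" in "bbcbaaabb"
Scanning each position:
  Position 0: "bb" => no
  Position 1: "bc" => no
  Position 2: "cb" => no
  Position 3: "ba" => no
  Position 4: "aa" => no
  Position 5: "aa" => no
  Position 6: "ab" => no
  Position 7: "bb" => no
Total occurrences: 0

0


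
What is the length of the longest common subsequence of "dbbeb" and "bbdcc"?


LCS of "dbbeb" and "bbdcc"
DP table:
           b    b    d    c    c
      0    0    0    0    0    0
  d   0    0    0    1    1    1
  b   0    1    1    1    1    1
  b   0    1    2    2    2    2
  e   0    1    2    2    2    2
  b   0    1    2    2    2    2
LCS length = dp[5][5] = 2

2


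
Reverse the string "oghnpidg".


Input: oghnpidg
Reading characters right to left:
  Position 7: 'g'
  Position 6: 'd'
  Position 5: 'i'
  Position 4: 'p'
  Position 3: 'n'
  Position 2: 'h'
  Position 1: 'g'
  Position 0: 'o'
Reversed: gdipnhgo

gdipnhgo


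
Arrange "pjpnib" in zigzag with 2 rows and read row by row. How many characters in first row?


Zigzag "pjpnib" into 2 rows:
Placing characters:
  'p' => row 0
  'j' => row 1
  'p' => row 0
  'n' => row 1
  'i' => row 0
  'b' => row 1
Rows:
  Row 0: "ppi"
  Row 1: "jnb"
First row length: 3

3


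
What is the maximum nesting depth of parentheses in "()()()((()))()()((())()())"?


Input: "()()()((()))()()((())()())"
Tracking depth:
  Position 0 '(': depth becomes 1
  Position 1 ')': depth becomes 0
  Position 2 '(': depth becomes 1
  Position 3 ')': depth becomes 0
  Position 4 '(': depth becomes 1
  Position 5 ')': depth becomes 0
  Position 6 '(': depth becomes 1
  Position 7 '(': depth becomes 2
  Position 8 '(': depth becomes 3
  Position 9 ')': depth becomes 2
  Position 10 ')': depth becomes 1
  Position 11 ')': depth becomes 0
  Position 12 '(': depth becomes 1
  Position 13 ')': depth becomes 0
  Position 14 '(': depth becomes 1
  Position 15 ')': depth becomes 0
  Position 16 '(': depth becomes 1
  Position 17 '(': depth becomes 2
  Position 18 '(': depth becomes 3
  Position 19 ')': depth becomes 2
  Position 20 ')': depth becomes 1
  Position 21 '(': depth becomes 2
  Position 22 ')': depth becomes 1
  Position 23 '(': depth becomes 2
  Position 24 ')': depth becomes 1
  Position 25 ')': depth becomes 0
Maximum depth reached: 3

3


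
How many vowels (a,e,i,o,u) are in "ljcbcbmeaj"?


Input: ljcbcbmeaj
Checking each character:
  'l' at position 0: consonant
  'j' at position 1: consonant
  'c' at position 2: consonant
  'b' at position 3: consonant
  'c' at position 4: consonant
  'b' at position 5: consonant
  'm' at position 6: consonant
  'e' at position 7: vowel (running total: 1)
  'a' at position 8: vowel (running total: 2)
  'j' at position 9: consonant
Total vowels: 2

2


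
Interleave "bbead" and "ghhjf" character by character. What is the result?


Interleaving "bbead" and "ghhjf":
  Position 0: 'b' from first, 'g' from second => "bg"
  Position 1: 'b' from first, 'h' from second => "bh"
  Position 2: 'e' from first, 'h' from second => "eh"
  Position 3: 'a' from first, 'j' from second => "aj"
  Position 4: 'd' from first, 'f' from second => "df"
Result: bgbhehajdf

bgbhehajdf


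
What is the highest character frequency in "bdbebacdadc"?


Input: bdbebacdadc
Character counts:
  'a': 2
  'b': 3
  'c': 2
  'd': 3
  'e': 1
Maximum frequency: 3

3


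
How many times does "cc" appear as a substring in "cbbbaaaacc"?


Searching for "cc" in "cbbbaaaacc"
Scanning each position:
  Position 0: "cb" => no
  Position 1: "bb" => no
  Position 2: "bb" => no
  Position 3: "ba" => no
  Position 4: "aa" => no
  Position 5: "aa" => no
  Position 6: "aa" => no
  Position 7: "ac" => no
  Position 8: "cc" => MATCH
Total occurrences: 1

1


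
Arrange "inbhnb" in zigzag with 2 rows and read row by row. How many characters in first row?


Zigzag "inbhnb" into 2 rows:
Placing characters:
  'i' => row 0
  'n' => row 1
  'b' => row 0
  'h' => row 1
  'n' => row 0
  'b' => row 1
Rows:
  Row 0: "ibn"
  Row 1: "nhb"
First row length: 3

3


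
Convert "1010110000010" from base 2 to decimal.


Input: "1010110000010" in base 2
Positional expansion:
  Digit '1' (value 1) x 2^12 = 4096
  Digit '0' (value 0) x 2^11 = 0
  Digit '1' (value 1) x 2^10 = 1024
  Digit '0' (value 0) x 2^9 = 0
  Digit '1' (value 1) x 2^8 = 256
  Digit '1' (value 1) x 2^7 = 128
  Digit '0' (value 0) x 2^6 = 0
  Digit '0' (value 0) x 2^5 = 0
  Digit '0' (value 0) x 2^4 = 0
  Digit '0' (value 0) x 2^3 = 0
  Digit '0' (value 0) x 2^2 = 0
  Digit '1' (value 1) x 2^1 = 2
  Digit '0' (value 0) x 2^0 = 0
Sum = 5506

5506


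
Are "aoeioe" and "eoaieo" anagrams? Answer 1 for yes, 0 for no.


Strings: "aoeioe", "eoaieo"
Sorted first:  aeeioo
Sorted second: aeeioo
Sorted forms match => anagrams

1


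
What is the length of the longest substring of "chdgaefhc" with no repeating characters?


Input: "chdgaefhc"
Sliding window (track last position of each char):
  Position 0 ('c'): window [0,0] length 1 -- new best
  Position 1 ('h'): window [0,1] length 2 -- new best
  Position 2 ('d'): window [0,2] length 3 -- new best
  Position 3 ('g'): window [0,3] length 4 -- new best
  Position 4 ('a'): window [0,4] length 5 -- new best
  Position 5 ('e'): window [0,5] length 6 -- new best
  Position 6 ('f'): window [0,6] length 7 -- new best
  Position 7 ('h'): repeat (last at 1), move window start to 2
  Position 7 ('h'): window [2,7] length 6
  Position 8 ('c'): window [2,8] length 7
Longest substring with no repeats: "chdgaef" with length 7

7


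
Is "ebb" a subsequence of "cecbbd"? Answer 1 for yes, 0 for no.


Check if "ebb" is a subsequence of "cecbbd"
Greedy scan:
  Position 0 ('c'): no match needed
  Position 1 ('e'): matches sub[0] = 'e'
  Position 2 ('c'): no match needed
  Position 3 ('b'): matches sub[1] = 'b'
  Position 4 ('b'): matches sub[2] = 'b'
  Position 5 ('d'): no match needed
All 3 characters matched => is a subsequence

1


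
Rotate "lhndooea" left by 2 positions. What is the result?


Input: "lhndooea", rotate left by 2
First 2 characters: "lh"
Remaining characters: "ndooea"
Concatenate remaining + first: "ndooea" + "lh" = "ndooealh"

ndooealh


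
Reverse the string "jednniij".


Input: jednniij
Reading characters right to left:
  Position 7: 'j'
  Position 6: 'i'
  Position 5: 'i'
  Position 4: 'n'
  Position 3: 'n'
  Position 2: 'd'
  Position 1: 'e'
  Position 0: 'j'
Reversed: jiinndej

jiinndej


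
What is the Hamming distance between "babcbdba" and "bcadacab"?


Comparing "babcbdba" and "bcadacab" position by position:
  Position 0: 'b' vs 'b' => same
  Position 1: 'a' vs 'c' => differ
  Position 2: 'b' vs 'a' => differ
  Position 3: 'c' vs 'd' => differ
  Position 4: 'b' vs 'a' => differ
  Position 5: 'd' vs 'c' => differ
  Position 6: 'b' vs 'a' => differ
  Position 7: 'a' vs 'b' => differ
Total differences (Hamming distance): 7

7


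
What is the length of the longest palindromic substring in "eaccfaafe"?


Input: "eaccfaafe"
Checking substrings for palindromes:
  [4:8] "faaf" (len 4) => palindrome
  [2:4] "cc" (len 2) => palindrome
  [5:7] "aa" (len 2) => palindrome
Longest palindromic substring: "faaf" with length 4

4


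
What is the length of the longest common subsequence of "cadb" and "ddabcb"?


LCS of "cadb" and "ddabcb"
DP table:
           d    d    a    b    c    b
      0    0    0    0    0    0    0
  c   0    0    0    0    0    1    1
  a   0    0    0    1    1    1    1
  d   0    1    1    1    1    1    1
  b   0    1    1    1    2    2    2
LCS length = dp[4][6] = 2

2


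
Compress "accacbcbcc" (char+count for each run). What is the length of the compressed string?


Input: accacbcbcc
Runs:
  'a' x 1 => "a1"
  'c' x 2 => "c2"
  'a' x 1 => "a1"
  'c' x 1 => "c1"
  'b' x 1 => "b1"
  'c' x 1 => "c1"
  'b' x 1 => "b1"
  'c' x 2 => "c2"
Compressed: "a1c2a1c1b1c1b1c2"
Compressed length: 16

16


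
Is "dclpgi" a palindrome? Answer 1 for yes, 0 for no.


Input: dclpgi
Reversed: igplcd
  Compare pos 0 ('d') with pos 5 ('i'): MISMATCH
  Compare pos 1 ('c') with pos 4 ('g'): MISMATCH
  Compare pos 2 ('l') with pos 3 ('p'): MISMATCH
Result: not a palindrome

0


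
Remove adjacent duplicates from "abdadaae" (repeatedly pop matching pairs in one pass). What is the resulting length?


Input: abdadaae
Stack-based adjacent duplicate removal:
  Read 'a': push. Stack: a
  Read 'b': push. Stack: ab
  Read 'd': push. Stack: abd
  Read 'a': push. Stack: abda
  Read 'd': push. Stack: abdad
  Read 'a': push. Stack: abdada
  Read 'a': matches stack top 'a' => pop. Stack: abdad
  Read 'e': push. Stack: abdade
Final stack: "abdade" (length 6)

6


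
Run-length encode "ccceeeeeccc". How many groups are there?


Input: ccceeeeeccc
Scanning for consecutive runs:
  Group 1: 'c' x 3 (positions 0-2)
  Group 2: 'e' x 5 (positions 3-7)
  Group 3: 'c' x 3 (positions 8-10)
Total groups: 3

3


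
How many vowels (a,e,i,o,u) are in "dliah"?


Input: dliah
Checking each character:
  'd' at position 0: consonant
  'l' at position 1: consonant
  'i' at position 2: vowel (running total: 1)
  'a' at position 3: vowel (running total: 2)
  'h' at position 4: consonant
Total vowels: 2

2


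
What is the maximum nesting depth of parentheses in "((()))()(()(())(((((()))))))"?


Input: "((()))()(()(())(((((()))))))"
Tracking depth:
  Position 0 '(': depth becomes 1
  Position 1 '(': depth becomes 2
  Position 2 '(': depth becomes 3
  Position 3 ')': depth becomes 2
  Position 4 ')': depth becomes 1
  Position 5 ')': depth becomes 0
  Position 6 '(': depth becomes 1
  Position 7 ')': depth becomes 0
  Position 8 '(': depth becomes 1
  Position 9 '(': depth becomes 2
  Position 10 ')': depth becomes 1
  Position 11 '(': depth becomes 2
  Position 12 '(': depth becomes 3
  Position 13 ')': depth becomes 2
  Position 14 ')': depth becomes 1
  Position 15 '(': depth becomes 2
  Position 16 '(': depth becomes 3
  Position 17 '(': depth becomes 4
  Position 18 '(': depth becomes 5
  Position 19 '(': depth becomes 6
  Position 20 '(': depth becomes 7
  Position 21 ')': depth becomes 6
  Position 22 ')': depth becomes 5
  Position 23 ')': depth becomes 4
  Position 24 ')': depth becomes 3
  Position 25 ')': depth becomes 2
  Position 26 ')': depth becomes 1
  Position 27 ')': depth becomes 0
Maximum depth reached: 7

7


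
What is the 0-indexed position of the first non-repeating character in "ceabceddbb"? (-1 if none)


Input: ceabceddbb
Character frequencies:
  'a': 1
  'b': 3
  'c': 2
  'd': 2
  'e': 2
Scanning left to right for freq == 1:
  Position 0 ('c'): freq=2, skip
  Position 1 ('e'): freq=2, skip
  Position 2 ('a'): unique! => answer = 2

2


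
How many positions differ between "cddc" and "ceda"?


Comparing "cddc" and "ceda" position by position:
  Position 0: 'c' vs 'c' => same
  Position 1: 'd' vs 'e' => DIFFER
  Position 2: 'd' vs 'd' => same
  Position 3: 'c' vs 'a' => DIFFER
Positions that differ: 2

2


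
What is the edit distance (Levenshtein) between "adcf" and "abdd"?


Computing edit distance: "adcf" -> "abdd"
DP table:
           a    b    d    d
      0    1    2    3    4
  a   1    0    1    2    3
  d   2    1    1    1    2
  c   3    2    2    2    2
  f   4    3    3    3    3
Edit distance = dp[4][4] = 3

3


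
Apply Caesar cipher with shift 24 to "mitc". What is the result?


Caesar cipher: shift "mitc" by 24
  'm' (pos 12) + 24 = pos 10 = 'k'
  'i' (pos 8) + 24 = pos 6 = 'g'
  't' (pos 19) + 24 = pos 17 = 'r'
  'c' (pos 2) + 24 = pos 0 = 'a'
Result: kgra

kgra


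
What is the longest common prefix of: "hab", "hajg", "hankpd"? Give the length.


Words: hab, hajg, hankpd
  Position 0: all 'h' => match
  Position 1: all 'a' => match
  Position 2: ('b', 'j', 'n') => mismatch, stop
LCP = "ha" (length 2)

2


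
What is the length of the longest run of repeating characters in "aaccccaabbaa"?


Input: "aaccccaabbaa"
Scanning for longest run:
  Position 1 ('a'): continues run of 'a', length=2
  Position 2 ('c'): new char, reset run to 1
  Position 3 ('c'): continues run of 'c', length=2
  Position 4 ('c'): continues run of 'c', length=3
  Position 5 ('c'): continues run of 'c', length=4
  Position 6 ('a'): new char, reset run to 1
  Position 7 ('a'): continues run of 'a', length=2
  Position 8 ('b'): new char, reset run to 1
  Position 9 ('b'): continues run of 'b', length=2
  Position 10 ('a'): new char, reset run to 1
  Position 11 ('a'): continues run of 'a', length=2
Longest run: 'c' with length 4

4


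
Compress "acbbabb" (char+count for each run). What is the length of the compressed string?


Input: acbbabb
Runs:
  'a' x 1 => "a1"
  'c' x 1 => "c1"
  'b' x 2 => "b2"
  'a' x 1 => "a1"
  'b' x 2 => "b2"
Compressed: "a1c1b2a1b2"
Compressed length: 10

10


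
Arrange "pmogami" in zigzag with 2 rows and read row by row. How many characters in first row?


Zigzag "pmogami" into 2 rows:
Placing characters:
  'p' => row 0
  'm' => row 1
  'o' => row 0
  'g' => row 1
  'a' => row 0
  'm' => row 1
  'i' => row 0
Rows:
  Row 0: "poai"
  Row 1: "mgm"
First row length: 4

4


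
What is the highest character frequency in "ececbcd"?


Input: ececbcd
Character counts:
  'b': 1
  'c': 3
  'd': 1
  'e': 2
Maximum frequency: 3

3


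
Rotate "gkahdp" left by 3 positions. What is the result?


Input: "gkahdp", rotate left by 3
First 3 characters: "gka"
Remaining characters: "hdp"
Concatenate remaining + first: "hdp" + "gka" = "hdpgka"

hdpgka


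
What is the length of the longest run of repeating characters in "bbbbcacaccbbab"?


Input: "bbbbcacaccbbab"
Scanning for longest run:
  Position 1 ('b'): continues run of 'b', length=2
  Position 2 ('b'): continues run of 'b', length=3
  Position 3 ('b'): continues run of 'b', length=4
  Position 4 ('c'): new char, reset run to 1
  Position 5 ('a'): new char, reset run to 1
  Position 6 ('c'): new char, reset run to 1
  Position 7 ('a'): new char, reset run to 1
  Position 8 ('c'): new char, reset run to 1
  Position 9 ('c'): continues run of 'c', length=2
  Position 10 ('b'): new char, reset run to 1
  Position 11 ('b'): continues run of 'b', length=2
  Position 12 ('a'): new char, reset run to 1
  Position 13 ('b'): new char, reset run to 1
Longest run: 'b' with length 4

4


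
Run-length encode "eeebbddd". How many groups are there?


Input: eeebbddd
Scanning for consecutive runs:
  Group 1: 'e' x 3 (positions 0-2)
  Group 2: 'b' x 2 (positions 3-4)
  Group 3: 'd' x 3 (positions 5-7)
Total groups: 3

3


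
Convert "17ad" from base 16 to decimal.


Input: "17ad" in base 16
Positional expansion:
  Digit '1' (value 1) x 16^3 = 4096
  Digit '7' (value 7) x 16^2 = 1792
  Digit 'a' (value 10) x 16^1 = 160
  Digit 'd' (value 13) x 16^0 = 13
Sum = 6061

6061


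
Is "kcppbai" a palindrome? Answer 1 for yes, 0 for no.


Input: kcppbai
Reversed: iabppck
  Compare pos 0 ('k') with pos 6 ('i'): MISMATCH
  Compare pos 1 ('c') with pos 5 ('a'): MISMATCH
  Compare pos 2 ('p') with pos 4 ('b'): MISMATCH
Result: not a palindrome

0


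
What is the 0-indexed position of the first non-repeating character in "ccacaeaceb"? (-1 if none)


Input: ccacaeaceb
Character frequencies:
  'a': 3
  'b': 1
  'c': 4
  'e': 2
Scanning left to right for freq == 1:
  Position 0 ('c'): freq=4, skip
  Position 1 ('c'): freq=4, skip
  Position 2 ('a'): freq=3, skip
  Position 3 ('c'): freq=4, skip
  Position 4 ('a'): freq=3, skip
  Position 5 ('e'): freq=2, skip
  Position 6 ('a'): freq=3, skip
  Position 7 ('c'): freq=4, skip
  Position 8 ('e'): freq=2, skip
  Position 9 ('b'): unique! => answer = 9

9


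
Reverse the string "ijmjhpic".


Input: ijmjhpic
Reading characters right to left:
  Position 7: 'c'
  Position 6: 'i'
  Position 5: 'p'
  Position 4: 'h'
  Position 3: 'j'
  Position 2: 'm'
  Position 1: 'j'
  Position 0: 'i'
Reversed: ciphjmji

ciphjmji


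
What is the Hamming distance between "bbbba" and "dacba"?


Comparing "bbbba" and "dacba" position by position:
  Position 0: 'b' vs 'd' => differ
  Position 1: 'b' vs 'a' => differ
  Position 2: 'b' vs 'c' => differ
  Position 3: 'b' vs 'b' => same
  Position 4: 'a' vs 'a' => same
Total differences (Hamming distance): 3

3


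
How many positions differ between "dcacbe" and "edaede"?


Comparing "dcacbe" and "edaede" position by position:
  Position 0: 'd' vs 'e' => DIFFER
  Position 1: 'c' vs 'd' => DIFFER
  Position 2: 'a' vs 'a' => same
  Position 3: 'c' vs 'e' => DIFFER
  Position 4: 'b' vs 'd' => DIFFER
  Position 5: 'e' vs 'e' => same
Positions that differ: 4

4


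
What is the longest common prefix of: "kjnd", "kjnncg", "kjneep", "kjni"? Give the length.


Words: kjnd, kjnncg, kjneep, kjni
  Position 0: all 'k' => match
  Position 1: all 'j' => match
  Position 2: all 'n' => match
  Position 3: ('d', 'n', 'e', 'i') => mismatch, stop
LCP = "kjn" (length 3)

3


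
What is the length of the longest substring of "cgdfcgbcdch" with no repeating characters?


Input: "cgdfcgbcdch"
Sliding window (track last position of each char):
  Position 0 ('c'): window [0,0] length 1 -- new best
  Position 1 ('g'): window [0,1] length 2 -- new best
  Position 2 ('d'): window [0,2] length 3 -- new best
  Position 3 ('f'): window [0,3] length 4 -- new best
  Position 4 ('c'): repeat (last at 0), move window start to 1
  Position 4 ('c'): window [1,4] length 4
  Position 5 ('g'): repeat (last at 1), move window start to 2
  Position 5 ('g'): window [2,5] length 4
  Position 6 ('b'): window [2,6] length 5 -- new best
  Position 7 ('c'): repeat (last at 4), move window start to 5
  Position 7 ('c'): window [5,7] length 3
  Position 8 ('d'): window [5,8] length 4
  Position 9 ('c'): repeat (last at 7), move window start to 8
  Position 9 ('c'): window [8,9] length 2
  Position 10 ('h'): window [8,10] length 3
Longest substring with no repeats: "dfcgb" with length 5

5


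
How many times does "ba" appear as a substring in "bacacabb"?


Searching for "ba" in "bacacabb"
Scanning each position:
  Position 0: "ba" => MATCH
  Position 1: "ac" => no
  Position 2: "ca" => no
  Position 3: "ac" => no
  Position 4: "ca" => no
  Position 5: "ab" => no
  Position 6: "bb" => no
Total occurrences: 1

1


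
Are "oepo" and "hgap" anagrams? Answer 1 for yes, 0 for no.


Strings: "oepo", "hgap"
Sorted first:  eoop
Sorted second: aghp
Differ at position 0: 'e' vs 'a' => not anagrams

0


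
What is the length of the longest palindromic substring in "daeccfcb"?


Input: "daeccfcb"
Checking substrings for palindromes:
  [4:7] "cfc" (len 3) => palindrome
  [3:5] "cc" (len 2) => palindrome
Longest palindromic substring: "cfc" with length 3

3


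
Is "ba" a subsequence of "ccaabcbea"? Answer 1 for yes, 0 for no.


Check if "ba" is a subsequence of "ccaabcbea"
Greedy scan:
  Position 0 ('c'): no match needed
  Position 1 ('c'): no match needed
  Position 2 ('a'): no match needed
  Position 3 ('a'): no match needed
  Position 4 ('b'): matches sub[0] = 'b'
  Position 5 ('c'): no match needed
  Position 6 ('b'): no match needed
  Position 7 ('e'): no match needed
  Position 8 ('a'): matches sub[1] = 'a'
All 2 characters matched => is a subsequence

1


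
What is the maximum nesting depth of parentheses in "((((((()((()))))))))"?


Input: "((((((()((()))))))))"
Tracking depth:
  Position 0 '(': depth becomes 1
  Position 1 '(': depth becomes 2
  Position 2 '(': depth becomes 3
  Position 3 '(': depth becomes 4
  Position 4 '(': depth becomes 5
  Position 5 '(': depth becomes 6
  Position 6 '(': depth becomes 7
  Position 7 ')': depth becomes 6
  Position 8 '(': depth becomes 7
  Position 9 '(': depth becomes 8
  Position 10 '(': depth becomes 9
  Position 11 ')': depth becomes 8
  Position 12 ')': depth becomes 7
  Position 13 ')': depth becomes 6
  Position 14 ')': depth becomes 5
  Position 15 ')': depth becomes 4
  Position 16 ')': depth becomes 3
  Position 17 ')': depth becomes 2
  Position 18 ')': depth becomes 1
  Position 19 ')': depth becomes 0
Maximum depth reached: 9

9


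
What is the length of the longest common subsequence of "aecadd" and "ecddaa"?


LCS of "aecadd" and "ecddaa"
DP table:
           e    c    d    d    a    a
      0    0    0    0    0    0    0
  a   0    0    0    0    0    1    1
  e   0    1    1    1    1    1    1
  c   0    1    2    2    2    2    2
  a   0    1    2    2    2    3    3
  d   0    1    2    3    3    3    3
  d   0    1    2    3    4    4    4
LCS length = dp[6][6] = 4

4


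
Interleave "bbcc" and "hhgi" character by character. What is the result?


Interleaving "bbcc" and "hhgi":
  Position 0: 'b' from first, 'h' from second => "bh"
  Position 1: 'b' from first, 'h' from second => "bh"
  Position 2: 'c' from first, 'g' from second => "cg"
  Position 3: 'c' from first, 'i' from second => "ci"
Result: bhbhcgci

bhbhcgci


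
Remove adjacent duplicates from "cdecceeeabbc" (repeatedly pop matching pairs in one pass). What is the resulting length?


Input: cdecceeeabbc
Stack-based adjacent duplicate removal:
  Read 'c': push. Stack: c
  Read 'd': push. Stack: cd
  Read 'e': push. Stack: cde
  Read 'c': push. Stack: cdec
  Read 'c': matches stack top 'c' => pop. Stack: cde
  Read 'e': matches stack top 'e' => pop. Stack: cd
  Read 'e': push. Stack: cde
  Read 'e': matches stack top 'e' => pop. Stack: cd
  Read 'a': push. Stack: cda
  Read 'b': push. Stack: cdab
  Read 'b': matches stack top 'b' => pop. Stack: cda
  Read 'c': push. Stack: cdac
Final stack: "cdac" (length 4)

4


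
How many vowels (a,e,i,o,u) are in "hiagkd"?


Input: hiagkd
Checking each character:
  'h' at position 0: consonant
  'i' at position 1: vowel (running total: 1)
  'a' at position 2: vowel (running total: 2)
  'g' at position 3: consonant
  'k' at position 4: consonant
  'd' at position 5: consonant
Total vowels: 2

2


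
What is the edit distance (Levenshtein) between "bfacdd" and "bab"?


Computing edit distance: "bfacdd" -> "bab"
DP table:
           b    a    b
      0    1    2    3
  b   1    0    1    2
  f   2    1    1    2
  a   3    2    1    2
  c   4    3    2    2
  d   5    4    3    3
  d   6    5    4    4
Edit distance = dp[6][3] = 4

4


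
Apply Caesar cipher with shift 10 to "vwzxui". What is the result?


Caesar cipher: shift "vwzxui" by 10
  'v' (pos 21) + 10 = pos 5 = 'f'
  'w' (pos 22) + 10 = pos 6 = 'g'
  'z' (pos 25) + 10 = pos 9 = 'j'
  'x' (pos 23) + 10 = pos 7 = 'h'
  'u' (pos 20) + 10 = pos 4 = 'e'
  'i' (pos 8) + 10 = pos 18 = 's'
Result: fgjhes

fgjhes


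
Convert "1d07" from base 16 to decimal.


Input: "1d07" in base 16
Positional expansion:
  Digit '1' (value 1) x 16^3 = 4096
  Digit 'd' (value 13) x 16^2 = 3328
  Digit '0' (value 0) x 16^1 = 0
  Digit '7' (value 7) x 16^0 = 7
Sum = 7431

7431


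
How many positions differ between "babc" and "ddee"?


Comparing "babc" and "ddee" position by position:
  Position 0: 'b' vs 'd' => DIFFER
  Position 1: 'a' vs 'd' => DIFFER
  Position 2: 'b' vs 'e' => DIFFER
  Position 3: 'c' vs 'e' => DIFFER
Positions that differ: 4

4


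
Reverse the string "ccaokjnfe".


Input: ccaokjnfe
Reading characters right to left:
  Position 8: 'e'
  Position 7: 'f'
  Position 6: 'n'
  Position 5: 'j'
  Position 4: 'k'
  Position 3: 'o'
  Position 2: 'a'
  Position 1: 'c'
  Position 0: 'c'
Reversed: efnjkoacc

efnjkoacc


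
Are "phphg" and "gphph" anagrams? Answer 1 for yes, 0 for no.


Strings: "phphg", "gphph"
Sorted first:  ghhpp
Sorted second: ghhpp
Sorted forms match => anagrams

1


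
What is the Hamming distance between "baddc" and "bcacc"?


Comparing "baddc" and "bcacc" position by position:
  Position 0: 'b' vs 'b' => same
  Position 1: 'a' vs 'c' => differ
  Position 2: 'd' vs 'a' => differ
  Position 3: 'd' vs 'c' => differ
  Position 4: 'c' vs 'c' => same
Total differences (Hamming distance): 3

3


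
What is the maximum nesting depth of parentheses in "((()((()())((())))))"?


Input: "((()((()())((())))))"
Tracking depth:
  Position 0 '(': depth becomes 1
  Position 1 '(': depth becomes 2
  Position 2 '(': depth becomes 3
  Position 3 ')': depth becomes 2
  Position 4 '(': depth becomes 3
  Position 5 '(': depth becomes 4
  Position 6 '(': depth becomes 5
  Position 7 ')': depth becomes 4
  Position 8 '(': depth becomes 5
  Position 9 ')': depth becomes 4
  Position 10 ')': depth becomes 3
  Position 11 '(': depth becomes 4
  Position 12 '(': depth becomes 5
  Position 13 '(': depth becomes 6
  Position 14 ')': depth becomes 5
  Position 15 ')': depth becomes 4
  Position 16 ')': depth becomes 3
  Position 17 ')': depth becomes 2
  Position 18 ')': depth becomes 1
  Position 19 ')': depth becomes 0
Maximum depth reached: 6

6


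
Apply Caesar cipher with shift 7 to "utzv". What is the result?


Caesar cipher: shift "utzv" by 7
  'u' (pos 20) + 7 = pos 1 = 'b'
  't' (pos 19) + 7 = pos 0 = 'a'
  'z' (pos 25) + 7 = pos 6 = 'g'
  'v' (pos 21) + 7 = pos 2 = 'c'
Result: bagc

bagc


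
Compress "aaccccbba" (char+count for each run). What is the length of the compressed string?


Input: aaccccbba
Runs:
  'a' x 2 => "a2"
  'c' x 4 => "c4"
  'b' x 2 => "b2"
  'a' x 1 => "a1"
Compressed: "a2c4b2a1"
Compressed length: 8

8


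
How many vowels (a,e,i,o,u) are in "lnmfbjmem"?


Input: lnmfbjmem
Checking each character:
  'l' at position 0: consonant
  'n' at position 1: consonant
  'm' at position 2: consonant
  'f' at position 3: consonant
  'b' at position 4: consonant
  'j' at position 5: consonant
  'm' at position 6: consonant
  'e' at position 7: vowel (running total: 1)
  'm' at position 8: consonant
Total vowels: 1

1


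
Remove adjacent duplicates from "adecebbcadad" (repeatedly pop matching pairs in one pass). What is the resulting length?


Input: adecebbcadad
Stack-based adjacent duplicate removal:
  Read 'a': push. Stack: a
  Read 'd': push. Stack: ad
  Read 'e': push. Stack: ade
  Read 'c': push. Stack: adec
  Read 'e': push. Stack: adece
  Read 'b': push. Stack: adeceb
  Read 'b': matches stack top 'b' => pop. Stack: adece
  Read 'c': push. Stack: adecec
  Read 'a': push. Stack: adececa
  Read 'd': push. Stack: adececad
  Read 'a': push. Stack: adececada
  Read 'd': push. Stack: adececadad
Final stack: "adececadad" (length 10)

10


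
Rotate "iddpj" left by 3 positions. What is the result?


Input: "iddpj", rotate left by 3
First 3 characters: "idd"
Remaining characters: "pj"
Concatenate remaining + first: "pj" + "idd" = "pjidd"

pjidd


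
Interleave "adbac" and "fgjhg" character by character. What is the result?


Interleaving "adbac" and "fgjhg":
  Position 0: 'a' from first, 'f' from second => "af"
  Position 1: 'd' from first, 'g' from second => "dg"
  Position 2: 'b' from first, 'j' from second => "bj"
  Position 3: 'a' from first, 'h' from second => "ah"
  Position 4: 'c' from first, 'g' from second => "cg"
Result: afdgbjahcg

afdgbjahcg


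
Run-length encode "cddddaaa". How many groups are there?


Input: cddddaaa
Scanning for consecutive runs:
  Group 1: 'c' x 1 (positions 0-0)
  Group 2: 'd' x 4 (positions 1-4)
  Group 3: 'a' x 3 (positions 5-7)
Total groups: 3

3


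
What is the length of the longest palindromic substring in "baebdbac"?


Input: "baebdbac"
Checking substrings for palindromes:
  [3:6] "bdb" (len 3) => palindrome
Longest palindromic substring: "bdb" with length 3

3


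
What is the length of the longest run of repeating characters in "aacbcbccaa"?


Input: "aacbcbccaa"
Scanning for longest run:
  Position 1 ('a'): continues run of 'a', length=2
  Position 2 ('c'): new char, reset run to 1
  Position 3 ('b'): new char, reset run to 1
  Position 4 ('c'): new char, reset run to 1
  Position 5 ('b'): new char, reset run to 1
  Position 6 ('c'): new char, reset run to 1
  Position 7 ('c'): continues run of 'c', length=2
  Position 8 ('a'): new char, reset run to 1
  Position 9 ('a'): continues run of 'a', length=2
Longest run: 'a' with length 2

2


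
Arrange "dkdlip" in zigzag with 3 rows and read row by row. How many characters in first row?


Zigzag "dkdlip" into 3 rows:
Placing characters:
  'd' => row 0
  'k' => row 1
  'd' => row 2
  'l' => row 1
  'i' => row 0
  'p' => row 1
Rows:
  Row 0: "di"
  Row 1: "klp"
  Row 2: "d"
First row length: 2

2


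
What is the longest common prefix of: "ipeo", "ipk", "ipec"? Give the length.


Words: ipeo, ipk, ipec
  Position 0: all 'i' => match
  Position 1: all 'p' => match
  Position 2: ('e', 'k', 'e') => mismatch, stop
LCP = "ip" (length 2)

2


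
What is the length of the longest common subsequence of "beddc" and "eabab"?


LCS of "beddc" and "eabab"
DP table:
           e    a    b    a    b
      0    0    0    0    0    0
  b   0    0    0    1    1    1
  e   0    1    1    1    1    1
  d   0    1    1    1    1    1
  d   0    1    1    1    1    1
  c   0    1    1    1    1    1
LCS length = dp[5][5] = 1

1


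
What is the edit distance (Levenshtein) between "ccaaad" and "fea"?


Computing edit distance: "ccaaad" -> "fea"
DP table:
           f    e    a
      0    1    2    3
  c   1    1    2    3
  c   2    2    2    3
  a   3    3    3    2
  a   4    4    4    3
  a   5    5    5    4
  d   6    6    6    5
Edit distance = dp[6][3] = 5

5


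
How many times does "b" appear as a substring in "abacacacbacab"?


Searching for "b" in "abacacacbacab"
Scanning each position:
  Position 0: "a" => no
  Position 1: "b" => MATCH
  Position 2: "a" => no
  Position 3: "c" => no
  Position 4: "a" => no
  Position 5: "c" => no
  Position 6: "a" => no
  Position 7: "c" => no
  Position 8: "b" => MATCH
  Position 9: "a" => no
  Position 10: "c" => no
  Position 11: "a" => no
  Position 12: "b" => MATCH
Total occurrences: 3

3


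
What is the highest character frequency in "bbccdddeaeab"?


Input: bbccdddeaeab
Character counts:
  'a': 2
  'b': 3
  'c': 2
  'd': 3
  'e': 2
Maximum frequency: 3

3


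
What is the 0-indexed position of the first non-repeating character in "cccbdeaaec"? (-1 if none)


Input: cccbdeaaec
Character frequencies:
  'a': 2
  'b': 1
  'c': 4
  'd': 1
  'e': 2
Scanning left to right for freq == 1:
  Position 0 ('c'): freq=4, skip
  Position 1 ('c'): freq=4, skip
  Position 2 ('c'): freq=4, skip
  Position 3 ('b'): unique! => answer = 3

3


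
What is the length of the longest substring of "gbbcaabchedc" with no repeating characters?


Input: "gbbcaabchedc"
Sliding window (track last position of each char):
  Position 0 ('g'): window [0,0] length 1 -- new best
  Position 1 ('b'): window [0,1] length 2 -- new best
  Position 2 ('b'): repeat (last at 1), move window start to 2
  Position 2 ('b'): window [2,2] length 1
  Position 3 ('c'): window [2,3] length 2
  Position 4 ('a'): window [2,4] length 3 -- new best
  Position 5 ('a'): repeat (last at 4), move window start to 5
  Position 5 ('a'): window [5,5] length 1
  Position 6 ('b'): window [5,6] length 2
  Position 7 ('c'): window [5,7] length 3
  Position 8 ('h'): window [5,8] length 4 -- new best
  Position 9 ('e'): window [5,9] length 5 -- new best
  Position 10 ('d'): window [5,10] length 6 -- new best
  Position 11 ('c'): repeat (last at 7), move window start to 8
  Position 11 ('c'): window [8,11] length 4
Longest substring with no repeats: "abched" with length 6

6


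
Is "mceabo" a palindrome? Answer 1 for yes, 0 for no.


Input: mceabo
Reversed: obaecm
  Compare pos 0 ('m') with pos 5 ('o'): MISMATCH
  Compare pos 1 ('c') with pos 4 ('b'): MISMATCH
  Compare pos 2 ('e') with pos 3 ('a'): MISMATCH
Result: not a palindrome

0


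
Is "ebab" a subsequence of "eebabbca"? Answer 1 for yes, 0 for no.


Check if "ebab" is a subsequence of "eebabbca"
Greedy scan:
  Position 0 ('e'): matches sub[0] = 'e'
  Position 1 ('e'): no match needed
  Position 2 ('b'): matches sub[1] = 'b'
  Position 3 ('a'): matches sub[2] = 'a'
  Position 4 ('b'): matches sub[3] = 'b'
  Position 5 ('b'): no match needed
  Position 6 ('c'): no match needed
  Position 7 ('a'): no match needed
All 4 characters matched => is a subsequence

1


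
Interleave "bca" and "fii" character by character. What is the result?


Interleaving "bca" and "fii":
  Position 0: 'b' from first, 'f' from second => "bf"
  Position 1: 'c' from first, 'i' from second => "ci"
  Position 2: 'a' from first, 'i' from second => "ai"
Result: bfciai

bfciai


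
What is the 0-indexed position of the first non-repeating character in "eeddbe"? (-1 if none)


Input: eeddbe
Character frequencies:
  'b': 1
  'd': 2
  'e': 3
Scanning left to right for freq == 1:
  Position 0 ('e'): freq=3, skip
  Position 1 ('e'): freq=3, skip
  Position 2 ('d'): freq=2, skip
  Position 3 ('d'): freq=2, skip
  Position 4 ('b'): unique! => answer = 4

4


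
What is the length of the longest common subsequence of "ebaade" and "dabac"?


LCS of "ebaade" and "dabac"
DP table:
           d    a    b    a    c
      0    0    0    0    0    0
  e   0    0    0    0    0    0
  b   0    0    0    1    1    1
  a   0    0    1    1    2    2
  a   0    0    1    1    2    2
  d   0    1    1    1    2    2
  e   0    1    1    1    2    2
LCS length = dp[6][5] = 2

2


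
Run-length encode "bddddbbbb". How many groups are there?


Input: bddddbbbb
Scanning for consecutive runs:
  Group 1: 'b' x 1 (positions 0-0)
  Group 2: 'd' x 4 (positions 1-4)
  Group 3: 'b' x 4 (positions 5-8)
Total groups: 3

3


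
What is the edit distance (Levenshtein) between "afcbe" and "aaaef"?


Computing edit distance: "afcbe" -> "aaaef"
DP table:
           a    a    a    e    f
      0    1    2    3    4    5
  a   1    0    1    2    3    4
  f   2    1    1    2    3    3
  c   3    2    2    2    3    4
  b   4    3    3    3    3    4
  e   5    4    4    4    3    4
Edit distance = dp[5][5] = 4

4


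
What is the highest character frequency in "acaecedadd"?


Input: acaecedadd
Character counts:
  'a': 3
  'c': 2
  'd': 3
  'e': 2
Maximum frequency: 3

3


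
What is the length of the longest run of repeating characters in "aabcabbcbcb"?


Input: "aabcabbcbcb"
Scanning for longest run:
  Position 1 ('a'): continues run of 'a', length=2
  Position 2 ('b'): new char, reset run to 1
  Position 3 ('c'): new char, reset run to 1
  Position 4 ('a'): new char, reset run to 1
  Position 5 ('b'): new char, reset run to 1
  Position 6 ('b'): continues run of 'b', length=2
  Position 7 ('c'): new char, reset run to 1
  Position 8 ('b'): new char, reset run to 1
  Position 9 ('c'): new char, reset run to 1
  Position 10 ('b'): new char, reset run to 1
Longest run: 'a' with length 2

2


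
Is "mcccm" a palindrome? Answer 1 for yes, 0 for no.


Input: mcccm
Reversed: mcccm
  Compare pos 0 ('m') with pos 4 ('m'): match
  Compare pos 1 ('c') with pos 3 ('c'): match
Result: palindrome

1


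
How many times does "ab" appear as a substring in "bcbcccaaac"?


Searching for "ab" in "bcbcccaaac"
Scanning each position:
  Position 0: "bc" => no
  Position 1: "cb" => no
  Position 2: "bc" => no
  Position 3: "cc" => no
  Position 4: "cc" => no
  Position 5: "ca" => no
  Position 6: "aa" => no
  Position 7: "aa" => no
  Position 8: "ac" => no
Total occurrences: 0

0


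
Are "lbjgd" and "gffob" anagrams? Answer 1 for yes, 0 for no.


Strings: "lbjgd", "gffob"
Sorted first:  bdgjl
Sorted second: bffgo
Differ at position 1: 'd' vs 'f' => not anagrams

0


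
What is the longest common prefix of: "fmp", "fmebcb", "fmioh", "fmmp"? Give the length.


Words: fmp, fmebcb, fmioh, fmmp
  Position 0: all 'f' => match
  Position 1: all 'm' => match
  Position 2: ('p', 'e', 'i', 'm') => mismatch, stop
LCP = "fm" (length 2)

2


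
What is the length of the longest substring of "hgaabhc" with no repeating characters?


Input: "hgaabhc"
Sliding window (track last position of each char):
  Position 0 ('h'): window [0,0] length 1 -- new best
  Position 1 ('g'): window [0,1] length 2 -- new best
  Position 2 ('a'): window [0,2] length 3 -- new best
  Position 3 ('a'): repeat (last at 2), move window start to 3
  Position 3 ('a'): window [3,3] length 1
  Position 4 ('b'): window [3,4] length 2
  Position 5 ('h'): window [3,5] length 3
  Position 6 ('c'): window [3,6] length 4 -- new best
Longest substring with no repeats: "abhc" with length 4

4


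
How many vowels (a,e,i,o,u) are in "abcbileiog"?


Input: abcbileiog
Checking each character:
  'a' at position 0: vowel (running total: 1)
  'b' at position 1: consonant
  'c' at position 2: consonant
  'b' at position 3: consonant
  'i' at position 4: vowel (running total: 2)
  'l' at position 5: consonant
  'e' at position 6: vowel (running total: 3)
  'i' at position 7: vowel (running total: 4)
  'o' at position 8: vowel (running total: 5)
  'g' at position 9: consonant
Total vowels: 5

5


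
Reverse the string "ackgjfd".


Input: ackgjfd
Reading characters right to left:
  Position 6: 'd'
  Position 5: 'f'
  Position 4: 'j'
  Position 3: 'g'
  Position 2: 'k'
  Position 1: 'c'
  Position 0: 'a'
Reversed: dfjgkca

dfjgkca


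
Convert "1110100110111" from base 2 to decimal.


Input: "1110100110111" in base 2
Positional expansion:
  Digit '1' (value 1) x 2^12 = 4096
  Digit '1' (value 1) x 2^11 = 2048
  Digit '1' (value 1) x 2^10 = 1024
  Digit '0' (value 0) x 2^9 = 0
  Digit '1' (value 1) x 2^8 = 256
  Digit '0' (value 0) x 2^7 = 0
  Digit '0' (value 0) x 2^6 = 0
  Digit '1' (value 1) x 2^5 = 32
  Digit '1' (value 1) x 2^4 = 16
  Digit '0' (value 0) x 2^3 = 0
  Digit '1' (value 1) x 2^2 = 4
  Digit '1' (value 1) x 2^1 = 2
  Digit '1' (value 1) x 2^0 = 1
Sum = 7479

7479


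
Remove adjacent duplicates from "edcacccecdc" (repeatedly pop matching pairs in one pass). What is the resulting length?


Input: edcacccecdc
Stack-based adjacent duplicate removal:
  Read 'e': push. Stack: e
  Read 'd': push. Stack: ed
  Read 'c': push. Stack: edc
  Read 'a': push. Stack: edca
  Read 'c': push. Stack: edcac
  Read 'c': matches stack top 'c' => pop. Stack: edca
  Read 'c': push. Stack: edcac
  Read 'e': push. Stack: edcace
  Read 'c': push. Stack: edcacec
  Read 'd': push. Stack: edcacecd
  Read 'c': push. Stack: edcacecdc
Final stack: "edcacecdc" (length 9)

9


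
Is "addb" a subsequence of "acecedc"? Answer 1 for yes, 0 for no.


Check if "addb" is a subsequence of "acecedc"
Greedy scan:
  Position 0 ('a'): matches sub[0] = 'a'
  Position 1 ('c'): no match needed
  Position 2 ('e'): no match needed
  Position 3 ('c'): no match needed
  Position 4 ('e'): no match needed
  Position 5 ('d'): matches sub[1] = 'd'
  Position 6 ('c'): no match needed
Only matched 2/4 characters => not a subsequence

0


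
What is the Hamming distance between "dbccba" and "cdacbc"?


Comparing "dbccba" and "cdacbc" position by position:
  Position 0: 'd' vs 'c' => differ
  Position 1: 'b' vs 'd' => differ
  Position 2: 'c' vs 'a' => differ
  Position 3: 'c' vs 'c' => same
  Position 4: 'b' vs 'b' => same
  Position 5: 'a' vs 'c' => differ
Total differences (Hamming distance): 4

4


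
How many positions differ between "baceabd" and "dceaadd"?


Comparing "baceabd" and "dceaadd" position by position:
  Position 0: 'b' vs 'd' => DIFFER
  Position 1: 'a' vs 'c' => DIFFER
  Position 2: 'c' vs 'e' => DIFFER
  Position 3: 'e' vs 'a' => DIFFER
  Position 4: 'a' vs 'a' => same
  Position 5: 'b' vs 'd' => DIFFER
  Position 6: 'd' vs 'd' => same
Positions that differ: 5

5


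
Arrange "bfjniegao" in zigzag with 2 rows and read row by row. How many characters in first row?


Zigzag "bfjniegao" into 2 rows:
Placing characters:
  'b' => row 0
  'f' => row 1
  'j' => row 0
  'n' => row 1
  'i' => row 0
  'e' => row 1
  'g' => row 0
  'a' => row 1
  'o' => row 0
Rows:
  Row 0: "bjigo"
  Row 1: "fnea"
First row length: 5

5


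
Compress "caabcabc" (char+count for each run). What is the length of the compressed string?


Input: caabcabc
Runs:
  'c' x 1 => "c1"
  'a' x 2 => "a2"
  'b' x 1 => "b1"
  'c' x 1 => "c1"
  'a' x 1 => "a1"
  'b' x 1 => "b1"
  'c' x 1 => "c1"
Compressed: "c1a2b1c1a1b1c1"
Compressed length: 14

14
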